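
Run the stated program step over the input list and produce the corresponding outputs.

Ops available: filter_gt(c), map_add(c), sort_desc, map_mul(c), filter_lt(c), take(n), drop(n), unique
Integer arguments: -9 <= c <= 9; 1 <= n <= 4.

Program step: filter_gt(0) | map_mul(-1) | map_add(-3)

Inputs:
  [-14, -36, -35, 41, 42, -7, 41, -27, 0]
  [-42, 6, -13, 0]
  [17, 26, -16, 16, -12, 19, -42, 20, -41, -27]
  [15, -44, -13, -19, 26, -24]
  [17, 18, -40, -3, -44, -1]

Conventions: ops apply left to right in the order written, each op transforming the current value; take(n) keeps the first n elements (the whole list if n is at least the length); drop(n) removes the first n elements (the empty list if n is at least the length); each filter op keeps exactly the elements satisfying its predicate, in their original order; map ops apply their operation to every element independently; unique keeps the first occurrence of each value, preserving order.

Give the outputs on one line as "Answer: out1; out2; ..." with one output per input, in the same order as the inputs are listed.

Execution, op by op:
  [-14, -36, -35, 41, 42, -7, 41, -27, 0] -> [41, 42, 41] -> [-41, -42, -41] -> [-44, -45, -44]
  [-42, 6, -13, 0] -> [6] -> [-6] -> [-9]
  [17, 26, -16, 16, -12, 19, -42, 20, -41, -27] -> [17, 26, 16, 19, 20] -> [-17, -26, -16, -19, -20] -> [-20, -29, -19, -22, -23]
  [15, -44, -13, -19, 26, -24] -> [15, 26] -> [-15, -26] -> [-18, -29]
  [17, 18, -40, -3, -44, -1] -> [17, 18] -> [-17, -18] -> [-20, -21]

[-44, -45, -44]; [-9]; [-20, -29, -19, -22, -23]; [-18, -29]; [-20, -21]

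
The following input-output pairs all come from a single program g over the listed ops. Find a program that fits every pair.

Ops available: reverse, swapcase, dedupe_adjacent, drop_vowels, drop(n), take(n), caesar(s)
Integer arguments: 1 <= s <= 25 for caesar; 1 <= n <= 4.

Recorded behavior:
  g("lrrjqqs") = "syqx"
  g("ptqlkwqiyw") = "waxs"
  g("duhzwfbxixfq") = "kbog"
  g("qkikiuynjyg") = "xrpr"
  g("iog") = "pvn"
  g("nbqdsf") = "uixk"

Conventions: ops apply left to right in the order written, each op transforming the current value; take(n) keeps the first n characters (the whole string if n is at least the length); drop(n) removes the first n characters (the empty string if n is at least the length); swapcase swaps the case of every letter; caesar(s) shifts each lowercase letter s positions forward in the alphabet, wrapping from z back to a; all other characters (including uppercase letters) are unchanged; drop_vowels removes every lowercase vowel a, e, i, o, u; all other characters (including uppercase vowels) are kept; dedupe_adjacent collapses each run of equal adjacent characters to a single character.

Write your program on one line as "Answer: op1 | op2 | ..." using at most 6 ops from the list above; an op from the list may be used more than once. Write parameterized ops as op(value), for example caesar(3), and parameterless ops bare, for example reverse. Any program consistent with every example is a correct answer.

caesar(7) | swapcase | dedupe_adjacent | take(4) | swapcase

Check, running the answer program on each example:
  "lrrjqqs" -> "syyqxxz" -> "SYYQXXZ" -> "SYQXZ" -> "SYQX" -> "syqx"
  "ptqlkwqiyw" -> "waxsrdxpfd" -> "WAXSRDXPFD" -> "WAXSRDXPFD" -> "WAXS" -> "waxs"
  "duhzwfbxixfq" -> "kbogdmiepemx" -> "KBOGDMIEPEMX" -> "KBOGDMIEPEMX" -> "KBOG" -> "kbog"
  "qkikiuynjyg" -> "xrprpbfuqfn" -> "XRPRPBFUQFN" -> "XRPRPBFUQFN" -> "XRPR" -> "xrpr"
  "iog" -> "pvn" -> "PVN" -> "PVN" -> "PVN" -> "pvn"
  "nbqdsf" -> "uixkzm" -> "UIXKZM" -> "UIXKZM" -> "UIXK" -> "uixk"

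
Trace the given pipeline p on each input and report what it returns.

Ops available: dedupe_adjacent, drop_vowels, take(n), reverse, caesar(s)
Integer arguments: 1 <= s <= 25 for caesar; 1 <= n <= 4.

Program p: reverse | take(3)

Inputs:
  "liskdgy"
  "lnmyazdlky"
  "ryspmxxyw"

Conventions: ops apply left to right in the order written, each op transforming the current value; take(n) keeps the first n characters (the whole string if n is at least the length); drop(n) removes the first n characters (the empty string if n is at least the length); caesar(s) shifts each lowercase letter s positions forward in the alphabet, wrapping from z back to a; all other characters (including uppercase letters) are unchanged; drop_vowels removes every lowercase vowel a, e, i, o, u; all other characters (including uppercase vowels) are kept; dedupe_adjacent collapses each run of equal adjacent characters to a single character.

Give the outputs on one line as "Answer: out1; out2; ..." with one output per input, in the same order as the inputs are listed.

"ygd"; "ykl"; "wyx"

Execution, op by op:
  "liskdgy" -> "ygdksil" -> "ygd"
  "lnmyazdlky" -> "ykldzaymnl" -> "ykl"
  "ryspmxxyw" -> "wyxxmpsyr" -> "wyx"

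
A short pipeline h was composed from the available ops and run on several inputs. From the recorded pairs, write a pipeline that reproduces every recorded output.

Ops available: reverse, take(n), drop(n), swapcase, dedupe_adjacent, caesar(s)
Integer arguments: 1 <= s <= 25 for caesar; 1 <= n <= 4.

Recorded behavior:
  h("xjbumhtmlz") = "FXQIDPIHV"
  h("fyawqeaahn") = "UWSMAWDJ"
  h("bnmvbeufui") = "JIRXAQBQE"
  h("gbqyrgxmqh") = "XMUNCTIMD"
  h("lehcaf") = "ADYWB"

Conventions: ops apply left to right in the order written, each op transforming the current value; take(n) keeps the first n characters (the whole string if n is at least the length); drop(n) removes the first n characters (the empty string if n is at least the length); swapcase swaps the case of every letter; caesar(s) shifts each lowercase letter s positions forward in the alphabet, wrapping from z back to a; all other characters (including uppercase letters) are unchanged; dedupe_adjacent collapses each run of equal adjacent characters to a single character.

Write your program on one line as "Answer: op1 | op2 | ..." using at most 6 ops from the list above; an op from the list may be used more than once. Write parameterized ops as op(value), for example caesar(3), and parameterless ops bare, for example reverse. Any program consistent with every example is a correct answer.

caesar(14) | drop(1) | caesar(8) | swapcase | dedupe_adjacent

Check, running the answer program on each example:
  "xjbumhtmlz" -> "lxpiavhazn" -> "xpiavhazn" -> "fxqidpihv" -> "FXQIDPIHV" -> "FXQIDPIHV"
  "fyawqeaahn" -> "tmokesoovb" -> "mokesoovb" -> "uwsmawwdj" -> "UWSMAWWDJ" -> "UWSMAWDJ"
  "bnmvbeufui" -> "pbajpsitiw" -> "bajpsitiw" -> "jirxaqbqe" -> "JIRXAQBQE" -> "JIRXAQBQE"
  "gbqyrgxmqh" -> "upemfulaev" -> "pemfulaev" -> "xmunctimd" -> "XMUNCTIMD" -> "XMUNCTIMD"
  "lehcaf" -> "zsvqot" -> "svqot" -> "adywb" -> "ADYWB" -> "ADYWB"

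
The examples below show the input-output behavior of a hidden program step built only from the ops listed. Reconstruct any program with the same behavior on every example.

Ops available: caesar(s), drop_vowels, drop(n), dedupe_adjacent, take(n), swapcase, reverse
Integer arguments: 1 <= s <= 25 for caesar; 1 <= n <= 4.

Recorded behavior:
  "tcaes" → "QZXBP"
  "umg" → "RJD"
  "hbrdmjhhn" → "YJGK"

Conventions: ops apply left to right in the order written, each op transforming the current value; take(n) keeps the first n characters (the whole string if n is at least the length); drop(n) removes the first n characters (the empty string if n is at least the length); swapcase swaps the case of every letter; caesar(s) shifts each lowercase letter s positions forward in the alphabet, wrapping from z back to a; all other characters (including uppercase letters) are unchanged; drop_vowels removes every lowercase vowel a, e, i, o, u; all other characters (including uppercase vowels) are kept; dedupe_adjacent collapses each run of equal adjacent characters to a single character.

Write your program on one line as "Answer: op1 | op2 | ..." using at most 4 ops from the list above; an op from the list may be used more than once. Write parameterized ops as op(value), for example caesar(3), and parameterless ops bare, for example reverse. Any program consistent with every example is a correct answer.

dedupe_adjacent | caesar(23) | drop_vowels | swapcase

Check, running the answer program on each example:
  "tcaes" -> "tcaes" -> "qzxbp" -> "qzxbp" -> "QZXBP"
  "umg" -> "umg" -> "rjd" -> "rjd" -> "RJD"
  "hbrdmjhhn" -> "hbrdmjhn" -> "eyoajgek" -> "yjgk" -> "YJGK"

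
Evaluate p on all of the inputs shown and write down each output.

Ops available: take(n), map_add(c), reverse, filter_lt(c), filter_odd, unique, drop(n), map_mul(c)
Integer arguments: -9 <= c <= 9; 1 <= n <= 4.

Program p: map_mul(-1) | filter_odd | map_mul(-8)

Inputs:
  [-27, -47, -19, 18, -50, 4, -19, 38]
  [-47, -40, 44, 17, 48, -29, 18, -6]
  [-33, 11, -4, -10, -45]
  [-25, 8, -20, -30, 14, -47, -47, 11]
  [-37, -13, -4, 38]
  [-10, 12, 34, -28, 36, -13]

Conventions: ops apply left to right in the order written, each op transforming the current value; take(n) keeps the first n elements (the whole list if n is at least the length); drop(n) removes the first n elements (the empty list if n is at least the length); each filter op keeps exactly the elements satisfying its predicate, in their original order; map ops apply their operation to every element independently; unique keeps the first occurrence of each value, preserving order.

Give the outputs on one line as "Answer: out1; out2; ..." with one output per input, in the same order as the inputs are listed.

[-216, -376, -152, -152]; [-376, 136, -232]; [-264, 88, -360]; [-200, -376, -376, 88]; [-296, -104]; [-104]

Execution, op by op:
  [-27, -47, -19, 18, -50, 4, -19, 38] -> [27, 47, 19, -18, 50, -4, 19, -38] -> [27, 47, 19, 19] -> [-216, -376, -152, -152]
  [-47, -40, 44, 17, 48, -29, 18, -6] -> [47, 40, -44, -17, -48, 29, -18, 6] -> [47, -17, 29] -> [-376, 136, -232]
  [-33, 11, -4, -10, -45] -> [33, -11, 4, 10, 45] -> [33, -11, 45] -> [-264, 88, -360]
  [-25, 8, -20, -30, 14, -47, -47, 11] -> [25, -8, 20, 30, -14, 47, 47, -11] -> [25, 47, 47, -11] -> [-200, -376, -376, 88]
  [-37, -13, -4, 38] -> [37, 13, 4, -38] -> [37, 13] -> [-296, -104]
  [-10, 12, 34, -28, 36, -13] -> [10, -12, -34, 28, -36, 13] -> [13] -> [-104]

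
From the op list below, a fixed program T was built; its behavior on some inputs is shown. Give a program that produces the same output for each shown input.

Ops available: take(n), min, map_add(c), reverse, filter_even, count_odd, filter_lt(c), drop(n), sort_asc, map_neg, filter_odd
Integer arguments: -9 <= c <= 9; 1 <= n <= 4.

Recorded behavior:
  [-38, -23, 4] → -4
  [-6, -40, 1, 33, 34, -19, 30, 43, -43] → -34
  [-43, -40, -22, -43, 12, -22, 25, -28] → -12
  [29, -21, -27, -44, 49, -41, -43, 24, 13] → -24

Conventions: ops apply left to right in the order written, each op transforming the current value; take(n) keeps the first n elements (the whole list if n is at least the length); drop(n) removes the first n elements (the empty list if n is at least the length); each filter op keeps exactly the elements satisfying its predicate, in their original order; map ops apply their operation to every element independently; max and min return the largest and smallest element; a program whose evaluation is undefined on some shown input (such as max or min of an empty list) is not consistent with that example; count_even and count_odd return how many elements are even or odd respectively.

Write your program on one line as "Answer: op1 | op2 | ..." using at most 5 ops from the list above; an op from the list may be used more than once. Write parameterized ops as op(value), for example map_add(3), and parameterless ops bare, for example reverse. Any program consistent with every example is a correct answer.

filter_even | sort_asc | map_neg | min

Check, running the answer program on each example:
  [-38, -23, 4] -> [-38, 4] -> [-38, 4] -> [38, -4] -> -4
  [-6, -40, 1, 33, 34, -19, 30, 43, -43] -> [-6, -40, 34, 30] -> [-40, -6, 30, 34] -> [40, 6, -30, -34] -> -34
  [-43, -40, -22, -43, 12, -22, 25, -28] -> [-40, -22, 12, -22, -28] -> [-40, -28, -22, -22, 12] -> [40, 28, 22, 22, -12] -> -12
  [29, -21, -27, -44, 49, -41, -43, 24, 13] -> [-44, 24] -> [-44, 24] -> [44, -24] -> -24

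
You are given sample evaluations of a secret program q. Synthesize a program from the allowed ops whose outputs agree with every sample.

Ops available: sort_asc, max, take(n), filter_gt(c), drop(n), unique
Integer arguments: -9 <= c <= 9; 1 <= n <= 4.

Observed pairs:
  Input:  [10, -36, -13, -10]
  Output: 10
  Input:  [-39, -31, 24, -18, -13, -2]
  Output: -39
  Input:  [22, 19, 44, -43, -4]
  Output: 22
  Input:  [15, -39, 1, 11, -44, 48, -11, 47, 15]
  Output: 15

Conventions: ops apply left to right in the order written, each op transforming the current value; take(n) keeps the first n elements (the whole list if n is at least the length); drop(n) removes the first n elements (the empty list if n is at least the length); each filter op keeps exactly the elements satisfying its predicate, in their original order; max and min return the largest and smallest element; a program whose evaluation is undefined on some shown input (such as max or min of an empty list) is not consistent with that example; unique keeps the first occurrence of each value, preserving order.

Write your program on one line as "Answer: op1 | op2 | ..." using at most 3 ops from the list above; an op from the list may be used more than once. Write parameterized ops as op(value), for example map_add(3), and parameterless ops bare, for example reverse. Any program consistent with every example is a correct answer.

take(1) | max

Check, running the answer program on each example:
  [10, -36, -13, -10] -> [10] -> 10
  [-39, -31, 24, -18, -13, -2] -> [-39] -> -39
  [22, 19, 44, -43, -4] -> [22] -> 22
  [15, -39, 1, 11, -44, 48, -11, 47, 15] -> [15] -> 15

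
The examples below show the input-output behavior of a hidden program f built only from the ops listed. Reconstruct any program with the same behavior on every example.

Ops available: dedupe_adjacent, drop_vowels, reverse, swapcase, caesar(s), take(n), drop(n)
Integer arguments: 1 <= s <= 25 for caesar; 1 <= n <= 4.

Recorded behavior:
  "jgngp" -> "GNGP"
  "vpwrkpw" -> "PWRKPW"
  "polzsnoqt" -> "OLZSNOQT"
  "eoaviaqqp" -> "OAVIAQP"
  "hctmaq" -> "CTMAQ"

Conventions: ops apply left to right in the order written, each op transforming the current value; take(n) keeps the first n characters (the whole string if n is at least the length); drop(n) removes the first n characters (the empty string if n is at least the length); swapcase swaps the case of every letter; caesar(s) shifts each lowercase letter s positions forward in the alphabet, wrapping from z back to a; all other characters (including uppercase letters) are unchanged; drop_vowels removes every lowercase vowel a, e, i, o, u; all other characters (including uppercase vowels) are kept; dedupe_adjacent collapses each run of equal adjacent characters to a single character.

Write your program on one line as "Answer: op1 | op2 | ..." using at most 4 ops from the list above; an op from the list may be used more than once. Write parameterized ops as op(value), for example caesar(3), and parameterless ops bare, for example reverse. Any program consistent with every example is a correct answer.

drop(1) | dedupe_adjacent | swapcase

Check, running the answer program on each example:
  "jgngp" -> "gngp" -> "gngp" -> "GNGP"
  "vpwrkpw" -> "pwrkpw" -> "pwrkpw" -> "PWRKPW"
  "polzsnoqt" -> "olzsnoqt" -> "olzsnoqt" -> "OLZSNOQT"
  "eoaviaqqp" -> "oaviaqqp" -> "oaviaqp" -> "OAVIAQP"
  "hctmaq" -> "ctmaq" -> "ctmaq" -> "CTMAQ"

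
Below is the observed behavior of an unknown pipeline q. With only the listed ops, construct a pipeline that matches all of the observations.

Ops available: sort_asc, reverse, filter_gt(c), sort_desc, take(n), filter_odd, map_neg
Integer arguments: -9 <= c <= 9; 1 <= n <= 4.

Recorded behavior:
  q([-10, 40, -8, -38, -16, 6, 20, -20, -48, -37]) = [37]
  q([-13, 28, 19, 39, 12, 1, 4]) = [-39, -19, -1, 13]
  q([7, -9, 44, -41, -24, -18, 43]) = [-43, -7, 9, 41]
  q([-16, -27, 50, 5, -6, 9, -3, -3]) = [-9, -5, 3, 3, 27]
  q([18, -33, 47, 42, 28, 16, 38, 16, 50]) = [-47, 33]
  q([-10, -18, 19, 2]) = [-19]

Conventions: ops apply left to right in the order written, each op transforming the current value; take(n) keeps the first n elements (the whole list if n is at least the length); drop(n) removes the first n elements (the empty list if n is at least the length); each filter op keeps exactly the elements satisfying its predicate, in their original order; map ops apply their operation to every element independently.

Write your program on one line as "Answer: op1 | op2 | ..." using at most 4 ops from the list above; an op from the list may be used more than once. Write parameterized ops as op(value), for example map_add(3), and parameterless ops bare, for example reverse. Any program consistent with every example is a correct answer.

filter_odd | sort_asc | reverse | map_neg

Check, running the answer program on each example:
  [-10, 40, -8, -38, -16, 6, 20, -20, -48, -37] -> [-37] -> [-37] -> [-37] -> [37]
  [-13, 28, 19, 39, 12, 1, 4] -> [-13, 19, 39, 1] -> [-13, 1, 19, 39] -> [39, 19, 1, -13] -> [-39, -19, -1, 13]
  [7, -9, 44, -41, -24, -18, 43] -> [7, -9, -41, 43] -> [-41, -9, 7, 43] -> [43, 7, -9, -41] -> [-43, -7, 9, 41]
  [-16, -27, 50, 5, -6, 9, -3, -3] -> [-27, 5, 9, -3, -3] -> [-27, -3, -3, 5, 9] -> [9, 5, -3, -3, -27] -> [-9, -5, 3, 3, 27]
  [18, -33, 47, 42, 28, 16, 38, 16, 50] -> [-33, 47] -> [-33, 47] -> [47, -33] -> [-47, 33]
  [-10, -18, 19, 2] -> [19] -> [19] -> [19] -> [-19]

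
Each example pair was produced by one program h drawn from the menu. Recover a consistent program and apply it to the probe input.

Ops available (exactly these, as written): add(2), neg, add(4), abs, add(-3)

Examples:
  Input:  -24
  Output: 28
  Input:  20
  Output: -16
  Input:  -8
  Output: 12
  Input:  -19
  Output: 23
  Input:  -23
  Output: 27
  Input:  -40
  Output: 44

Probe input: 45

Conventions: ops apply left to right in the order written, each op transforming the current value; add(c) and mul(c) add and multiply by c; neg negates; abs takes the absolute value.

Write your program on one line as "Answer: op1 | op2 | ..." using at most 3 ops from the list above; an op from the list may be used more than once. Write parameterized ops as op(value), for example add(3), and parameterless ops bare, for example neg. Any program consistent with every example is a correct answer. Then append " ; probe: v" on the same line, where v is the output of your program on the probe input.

neg | add(4) ; probe: -41

Check, running the answer program on each example:
  -24 -> 24 -> 28
  20 -> -20 -> -16
  -8 -> 8 -> 12
  -19 -> 19 -> 23
  -23 -> 23 -> 27
  -40 -> 40 -> 44
  probe: 45 -> -45 -> -41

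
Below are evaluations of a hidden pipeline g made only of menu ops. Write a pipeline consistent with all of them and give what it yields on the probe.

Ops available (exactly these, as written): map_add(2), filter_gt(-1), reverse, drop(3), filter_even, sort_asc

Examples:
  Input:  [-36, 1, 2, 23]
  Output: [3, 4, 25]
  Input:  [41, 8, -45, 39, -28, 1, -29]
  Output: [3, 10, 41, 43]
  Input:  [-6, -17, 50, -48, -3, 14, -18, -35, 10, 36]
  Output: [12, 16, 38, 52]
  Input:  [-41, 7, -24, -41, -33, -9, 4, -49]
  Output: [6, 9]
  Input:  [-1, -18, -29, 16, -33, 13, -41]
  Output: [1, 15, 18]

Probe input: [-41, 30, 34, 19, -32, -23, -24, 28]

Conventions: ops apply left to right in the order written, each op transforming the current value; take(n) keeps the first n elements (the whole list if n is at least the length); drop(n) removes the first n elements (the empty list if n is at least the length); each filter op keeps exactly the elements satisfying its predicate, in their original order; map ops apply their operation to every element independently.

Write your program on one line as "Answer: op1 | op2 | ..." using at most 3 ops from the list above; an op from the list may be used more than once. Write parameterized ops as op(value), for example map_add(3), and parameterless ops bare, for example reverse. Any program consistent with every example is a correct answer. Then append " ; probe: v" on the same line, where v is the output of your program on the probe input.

map_add(2) | filter_gt(-1) | sort_asc ; probe: [21, 30, 32, 36]

Check, running the answer program on each example:
  [-36, 1, 2, 23] -> [-34, 3, 4, 25] -> [3, 4, 25] -> [3, 4, 25]
  [41, 8, -45, 39, -28, 1, -29] -> [43, 10, -43, 41, -26, 3, -27] -> [43, 10, 41, 3] -> [3, 10, 41, 43]
  [-6, -17, 50, -48, -3, 14, -18, -35, 10, 36] -> [-4, -15, 52, -46, -1, 16, -16, -33, 12, 38] -> [52, 16, 12, 38] -> [12, 16, 38, 52]
  [-41, 7, -24, -41, -33, -9, 4, -49] -> [-39, 9, -22, -39, -31, -7, 6, -47] -> [9, 6] -> [6, 9]
  [-1, -18, -29, 16, -33, 13, -41] -> [1, -16, -27, 18, -31, 15, -39] -> [1, 18, 15] -> [1, 15, 18]
  probe: [-41, 30, 34, 19, -32, -23, -24, 28] -> [-39, 32, 36, 21, -30, -21, -22, 30] -> [32, 36, 21, 30] -> [21, 30, 32, 36]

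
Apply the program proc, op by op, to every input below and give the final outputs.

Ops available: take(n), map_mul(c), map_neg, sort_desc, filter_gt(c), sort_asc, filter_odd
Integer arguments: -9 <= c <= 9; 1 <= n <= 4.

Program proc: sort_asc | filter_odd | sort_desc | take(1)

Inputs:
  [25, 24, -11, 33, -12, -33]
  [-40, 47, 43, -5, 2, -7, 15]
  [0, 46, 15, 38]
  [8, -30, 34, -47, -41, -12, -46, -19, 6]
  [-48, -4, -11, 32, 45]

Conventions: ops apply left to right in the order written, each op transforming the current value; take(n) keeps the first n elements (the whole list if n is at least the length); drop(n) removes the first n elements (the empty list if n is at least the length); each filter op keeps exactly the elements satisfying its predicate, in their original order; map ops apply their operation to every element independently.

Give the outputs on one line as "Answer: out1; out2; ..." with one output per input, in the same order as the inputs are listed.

Execution, op by op:
  [25, 24, -11, 33, -12, -33] -> [-33, -12, -11, 24, 25, 33] -> [-33, -11, 25, 33] -> [33, 25, -11, -33] -> [33]
  [-40, 47, 43, -5, 2, -7, 15] -> [-40, -7, -5, 2, 15, 43, 47] -> [-7, -5, 15, 43, 47] -> [47, 43, 15, -5, -7] -> [47]
  [0, 46, 15, 38] -> [0, 15, 38, 46] -> [15] -> [15] -> [15]
  [8, -30, 34, -47, -41, -12, -46, -19, 6] -> [-47, -46, -41, -30, -19, -12, 6, 8, 34] -> [-47, -41, -19] -> [-19, -41, -47] -> [-19]
  [-48, -4, -11, 32, 45] -> [-48, -11, -4, 32, 45] -> [-11, 45] -> [45, -11] -> [45]

[33]; [47]; [15]; [-19]; [45]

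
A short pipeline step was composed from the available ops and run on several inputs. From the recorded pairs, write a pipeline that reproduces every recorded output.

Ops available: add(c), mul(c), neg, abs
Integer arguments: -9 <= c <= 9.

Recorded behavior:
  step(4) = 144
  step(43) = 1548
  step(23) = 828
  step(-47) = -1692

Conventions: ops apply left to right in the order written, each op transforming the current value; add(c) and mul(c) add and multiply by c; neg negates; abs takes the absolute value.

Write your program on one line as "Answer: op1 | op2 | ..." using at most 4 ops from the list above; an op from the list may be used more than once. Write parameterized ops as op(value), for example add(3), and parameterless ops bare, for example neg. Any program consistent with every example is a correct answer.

mul(3) | mul(-3) | mul(4) | neg

Check, running the answer program on each example:
  4 -> 12 -> -36 -> -144 -> 144
  43 -> 129 -> -387 -> -1548 -> 1548
  23 -> 69 -> -207 -> -828 -> 828
  -47 -> -141 -> 423 -> 1692 -> -1692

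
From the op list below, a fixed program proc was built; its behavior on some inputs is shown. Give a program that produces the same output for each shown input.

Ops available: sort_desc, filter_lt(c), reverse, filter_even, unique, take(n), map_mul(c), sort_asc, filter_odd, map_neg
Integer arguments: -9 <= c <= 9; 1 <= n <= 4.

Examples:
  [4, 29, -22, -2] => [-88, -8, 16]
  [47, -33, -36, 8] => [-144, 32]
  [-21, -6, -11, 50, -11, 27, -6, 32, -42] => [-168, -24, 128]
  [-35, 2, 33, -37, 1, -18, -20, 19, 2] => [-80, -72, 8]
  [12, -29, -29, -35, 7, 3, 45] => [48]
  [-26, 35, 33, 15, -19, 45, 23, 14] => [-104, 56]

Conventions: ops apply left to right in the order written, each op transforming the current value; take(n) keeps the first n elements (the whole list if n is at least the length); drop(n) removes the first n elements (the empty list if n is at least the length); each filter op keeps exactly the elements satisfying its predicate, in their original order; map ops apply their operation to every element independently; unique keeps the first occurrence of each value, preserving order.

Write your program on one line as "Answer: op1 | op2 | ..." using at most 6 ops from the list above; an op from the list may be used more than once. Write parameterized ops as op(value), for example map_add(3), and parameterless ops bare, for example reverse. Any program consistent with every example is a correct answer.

filter_even | unique | sort_asc | map_mul(4) | take(3)

Check, running the answer program on each example:
  [4, 29, -22, -2] -> [4, -22, -2] -> [4, -22, -2] -> [-22, -2, 4] -> [-88, -8, 16] -> [-88, -8, 16]
  [47, -33, -36, 8] -> [-36, 8] -> [-36, 8] -> [-36, 8] -> [-144, 32] -> [-144, 32]
  [-21, -6, -11, 50, -11, 27, -6, 32, -42] -> [-6, 50, -6, 32, -42] -> [-6, 50, 32, -42] -> [-42, -6, 32, 50] -> [-168, -24, 128, 200] -> [-168, -24, 128]
  [-35, 2, 33, -37, 1, -18, -20, 19, 2] -> [2, -18, -20, 2] -> [2, -18, -20] -> [-20, -18, 2] -> [-80, -72, 8] -> [-80, -72, 8]
  [12, -29, -29, -35, 7, 3, 45] -> [12] -> [12] -> [12] -> [48] -> [48]
  [-26, 35, 33, 15, -19, 45, 23, 14] -> [-26, 14] -> [-26, 14] -> [-26, 14] -> [-104, 56] -> [-104, 56]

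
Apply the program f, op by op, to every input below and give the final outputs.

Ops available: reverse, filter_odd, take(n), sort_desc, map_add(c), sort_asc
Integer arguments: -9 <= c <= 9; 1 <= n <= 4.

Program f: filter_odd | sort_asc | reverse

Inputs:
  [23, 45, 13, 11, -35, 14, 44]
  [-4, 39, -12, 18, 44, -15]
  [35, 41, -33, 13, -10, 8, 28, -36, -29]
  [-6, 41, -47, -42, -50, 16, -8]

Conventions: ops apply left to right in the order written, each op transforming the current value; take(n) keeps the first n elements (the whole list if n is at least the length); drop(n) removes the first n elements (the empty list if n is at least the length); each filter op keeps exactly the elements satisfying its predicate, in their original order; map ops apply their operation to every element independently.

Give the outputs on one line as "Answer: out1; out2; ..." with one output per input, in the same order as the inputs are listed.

Execution, op by op:
  [23, 45, 13, 11, -35, 14, 44] -> [23, 45, 13, 11, -35] -> [-35, 11, 13, 23, 45] -> [45, 23, 13, 11, -35]
  [-4, 39, -12, 18, 44, -15] -> [39, -15] -> [-15, 39] -> [39, -15]
  [35, 41, -33, 13, -10, 8, 28, -36, -29] -> [35, 41, -33, 13, -29] -> [-33, -29, 13, 35, 41] -> [41, 35, 13, -29, -33]
  [-6, 41, -47, -42, -50, 16, -8] -> [41, -47] -> [-47, 41] -> [41, -47]

[45, 23, 13, 11, -35]; [39, -15]; [41, 35, 13, -29, -33]; [41, -47]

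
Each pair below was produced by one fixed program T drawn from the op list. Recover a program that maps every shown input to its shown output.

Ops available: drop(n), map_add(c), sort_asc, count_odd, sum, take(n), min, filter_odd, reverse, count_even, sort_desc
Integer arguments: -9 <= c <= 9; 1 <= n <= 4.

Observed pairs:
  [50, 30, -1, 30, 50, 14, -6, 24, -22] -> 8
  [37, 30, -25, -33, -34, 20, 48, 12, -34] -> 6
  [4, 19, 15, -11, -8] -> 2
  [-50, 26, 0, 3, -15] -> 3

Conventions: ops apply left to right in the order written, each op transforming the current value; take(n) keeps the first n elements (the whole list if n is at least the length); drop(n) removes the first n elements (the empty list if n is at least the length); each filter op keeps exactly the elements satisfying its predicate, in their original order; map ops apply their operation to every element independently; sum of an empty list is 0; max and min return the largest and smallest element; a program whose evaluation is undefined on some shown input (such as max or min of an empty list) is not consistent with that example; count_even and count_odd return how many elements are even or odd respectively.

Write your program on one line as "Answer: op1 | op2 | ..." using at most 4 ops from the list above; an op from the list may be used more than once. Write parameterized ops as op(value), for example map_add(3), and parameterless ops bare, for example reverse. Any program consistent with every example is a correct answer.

sort_desc | map_add(-7) | count_odd

Check, running the answer program on each example:
  [50, 30, -1, 30, 50, 14, -6, 24, -22] -> [50, 50, 30, 30, 24, 14, -1, -6, -22] -> [43, 43, 23, 23, 17, 7, -8, -13, -29] -> 8
  [37, 30, -25, -33, -34, 20, 48, 12, -34] -> [48, 37, 30, 20, 12, -25, -33, -34, -34] -> [41, 30, 23, 13, 5, -32, -40, -41, -41] -> 6
  [4, 19, 15, -11, -8] -> [19, 15, 4, -8, -11] -> [12, 8, -3, -15, -18] -> 2
  [-50, 26, 0, 3, -15] -> [26, 3, 0, -15, -50] -> [19, -4, -7, -22, -57] -> 3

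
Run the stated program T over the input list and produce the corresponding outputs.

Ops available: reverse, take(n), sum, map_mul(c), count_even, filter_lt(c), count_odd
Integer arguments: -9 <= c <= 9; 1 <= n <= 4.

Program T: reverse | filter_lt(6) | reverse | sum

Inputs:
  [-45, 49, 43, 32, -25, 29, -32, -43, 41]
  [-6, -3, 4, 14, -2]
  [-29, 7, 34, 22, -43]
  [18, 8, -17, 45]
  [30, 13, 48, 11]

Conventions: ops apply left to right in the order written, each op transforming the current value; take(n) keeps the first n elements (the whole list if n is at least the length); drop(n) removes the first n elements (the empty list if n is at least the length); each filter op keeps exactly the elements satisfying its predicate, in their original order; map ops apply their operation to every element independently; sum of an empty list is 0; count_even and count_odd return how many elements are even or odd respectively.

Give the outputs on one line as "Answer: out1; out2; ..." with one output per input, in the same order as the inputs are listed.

Execution, op by op:
  [-45, 49, 43, 32, -25, 29, -32, -43, 41] -> [41, -43, -32, 29, -25, 32, 43, 49, -45] -> [-43, -32, -25, -45] -> [-45, -25, -32, -43] -> -145
  [-6, -3, 4, 14, -2] -> [-2, 14, 4, -3, -6] -> [-2, 4, -3, -6] -> [-6, -3, 4, -2] -> -7
  [-29, 7, 34, 22, -43] -> [-43, 22, 34, 7, -29] -> [-43, -29] -> [-29, -43] -> -72
  [18, 8, -17, 45] -> [45, -17, 8, 18] -> [-17] -> [-17] -> -17
  [30, 13, 48, 11] -> [11, 48, 13, 30] -> [] -> [] -> 0

-145; -7; -72; -17; 0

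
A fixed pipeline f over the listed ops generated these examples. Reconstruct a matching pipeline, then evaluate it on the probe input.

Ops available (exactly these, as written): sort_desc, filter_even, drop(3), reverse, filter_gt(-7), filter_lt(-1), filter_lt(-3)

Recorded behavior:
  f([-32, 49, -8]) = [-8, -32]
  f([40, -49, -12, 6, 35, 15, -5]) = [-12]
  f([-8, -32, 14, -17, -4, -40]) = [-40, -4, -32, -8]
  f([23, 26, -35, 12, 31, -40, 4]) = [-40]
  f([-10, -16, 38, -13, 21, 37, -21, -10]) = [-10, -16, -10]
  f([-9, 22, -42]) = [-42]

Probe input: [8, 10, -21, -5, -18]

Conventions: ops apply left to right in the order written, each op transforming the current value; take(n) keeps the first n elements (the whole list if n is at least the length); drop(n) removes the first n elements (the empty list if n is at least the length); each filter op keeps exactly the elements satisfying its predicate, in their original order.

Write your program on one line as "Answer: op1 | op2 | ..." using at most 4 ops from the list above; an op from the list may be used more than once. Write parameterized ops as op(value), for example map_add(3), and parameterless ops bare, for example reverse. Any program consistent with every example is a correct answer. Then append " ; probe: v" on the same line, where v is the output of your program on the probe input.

filter_even | reverse | filter_lt(-3) ; probe: [-18]

Check, running the answer program on each example:
  [-32, 49, -8] -> [-32, -8] -> [-8, -32] -> [-8, -32]
  [40, -49, -12, 6, 35, 15, -5] -> [40, -12, 6] -> [6, -12, 40] -> [-12]
  [-8, -32, 14, -17, -4, -40] -> [-8, -32, 14, -4, -40] -> [-40, -4, 14, -32, -8] -> [-40, -4, -32, -8]
  [23, 26, -35, 12, 31, -40, 4] -> [26, 12, -40, 4] -> [4, -40, 12, 26] -> [-40]
  [-10, -16, 38, -13, 21, 37, -21, -10] -> [-10, -16, 38, -10] -> [-10, 38, -16, -10] -> [-10, -16, -10]
  [-9, 22, -42] -> [22, -42] -> [-42, 22] -> [-42]
  probe: [8, 10, -21, -5, -18] -> [8, 10, -18] -> [-18, 10, 8] -> [-18]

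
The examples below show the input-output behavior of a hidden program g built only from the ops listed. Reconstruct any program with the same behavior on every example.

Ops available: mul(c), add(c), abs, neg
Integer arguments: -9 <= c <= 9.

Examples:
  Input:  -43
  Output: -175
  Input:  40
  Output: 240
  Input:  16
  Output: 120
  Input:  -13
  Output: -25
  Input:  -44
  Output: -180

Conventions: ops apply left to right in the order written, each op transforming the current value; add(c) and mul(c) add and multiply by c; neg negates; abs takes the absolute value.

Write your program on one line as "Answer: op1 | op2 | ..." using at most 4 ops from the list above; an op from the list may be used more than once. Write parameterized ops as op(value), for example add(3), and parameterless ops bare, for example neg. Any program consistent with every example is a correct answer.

add(3) | add(5) | mul(5)

Check, running the answer program on each example:
  -43 -> -40 -> -35 -> -175
  40 -> 43 -> 48 -> 240
  16 -> 19 -> 24 -> 120
  -13 -> -10 -> -5 -> -25
  -44 -> -41 -> -36 -> -180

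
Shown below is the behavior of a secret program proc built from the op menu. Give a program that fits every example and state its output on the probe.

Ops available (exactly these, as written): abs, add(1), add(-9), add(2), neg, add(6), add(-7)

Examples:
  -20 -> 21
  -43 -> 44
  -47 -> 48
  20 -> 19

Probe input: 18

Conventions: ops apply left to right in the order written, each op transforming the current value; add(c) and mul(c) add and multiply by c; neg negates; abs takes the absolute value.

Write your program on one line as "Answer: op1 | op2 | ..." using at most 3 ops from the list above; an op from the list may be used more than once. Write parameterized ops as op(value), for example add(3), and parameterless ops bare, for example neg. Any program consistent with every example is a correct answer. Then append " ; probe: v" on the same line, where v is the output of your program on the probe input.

neg | add(1) | abs ; probe: 17

Check, running the answer program on each example:
  -20 -> 20 -> 21 -> 21
  -43 -> 43 -> 44 -> 44
  -47 -> 47 -> 48 -> 48
  20 -> -20 -> -19 -> 19
  probe: 18 -> -18 -> -17 -> 17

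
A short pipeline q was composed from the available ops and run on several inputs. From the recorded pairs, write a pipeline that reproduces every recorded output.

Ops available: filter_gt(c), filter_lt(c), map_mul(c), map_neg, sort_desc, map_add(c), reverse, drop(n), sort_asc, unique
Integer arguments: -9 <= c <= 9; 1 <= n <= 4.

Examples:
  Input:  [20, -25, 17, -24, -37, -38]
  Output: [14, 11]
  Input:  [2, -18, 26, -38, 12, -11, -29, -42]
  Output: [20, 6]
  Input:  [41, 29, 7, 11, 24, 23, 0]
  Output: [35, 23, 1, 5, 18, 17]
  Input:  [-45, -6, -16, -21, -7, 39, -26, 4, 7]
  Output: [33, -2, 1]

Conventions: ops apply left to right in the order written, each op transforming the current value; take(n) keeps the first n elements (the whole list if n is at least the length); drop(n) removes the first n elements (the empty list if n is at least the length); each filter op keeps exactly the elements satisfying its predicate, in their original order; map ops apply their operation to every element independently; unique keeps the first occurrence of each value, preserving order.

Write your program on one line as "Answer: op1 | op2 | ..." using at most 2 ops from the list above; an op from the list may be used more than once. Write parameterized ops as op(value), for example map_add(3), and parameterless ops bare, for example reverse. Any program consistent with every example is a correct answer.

map_add(-6) | filter_gt(-3)

Check, running the answer program on each example:
  [20, -25, 17, -24, -37, -38] -> [14, -31, 11, -30, -43, -44] -> [14, 11]
  [2, -18, 26, -38, 12, -11, -29, -42] -> [-4, -24, 20, -44, 6, -17, -35, -48] -> [20, 6]
  [41, 29, 7, 11, 24, 23, 0] -> [35, 23, 1, 5, 18, 17, -6] -> [35, 23, 1, 5, 18, 17]
  [-45, -6, -16, -21, -7, 39, -26, 4, 7] -> [-51, -12, -22, -27, -13, 33, -32, -2, 1] -> [33, -2, 1]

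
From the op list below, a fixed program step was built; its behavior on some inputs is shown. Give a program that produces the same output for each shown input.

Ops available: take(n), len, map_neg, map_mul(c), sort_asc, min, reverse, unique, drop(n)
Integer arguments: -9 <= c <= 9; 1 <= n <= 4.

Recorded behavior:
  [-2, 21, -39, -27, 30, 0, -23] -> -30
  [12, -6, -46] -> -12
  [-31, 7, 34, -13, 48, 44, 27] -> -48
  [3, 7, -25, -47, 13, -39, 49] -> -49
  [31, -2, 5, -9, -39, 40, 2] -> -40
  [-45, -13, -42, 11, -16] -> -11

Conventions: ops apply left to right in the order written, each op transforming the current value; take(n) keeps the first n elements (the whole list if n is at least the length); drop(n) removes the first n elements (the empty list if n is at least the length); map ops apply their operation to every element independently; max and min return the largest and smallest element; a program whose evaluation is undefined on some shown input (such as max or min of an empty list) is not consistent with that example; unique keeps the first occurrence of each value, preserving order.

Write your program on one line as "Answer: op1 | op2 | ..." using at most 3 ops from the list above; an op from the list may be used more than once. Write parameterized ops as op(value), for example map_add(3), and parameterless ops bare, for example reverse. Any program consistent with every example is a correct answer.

sort_asc | map_neg | min

Check, running the answer program on each example:
  [-2, 21, -39, -27, 30, 0, -23] -> [-39, -27, -23, -2, 0, 21, 30] -> [39, 27, 23, 2, 0, -21, -30] -> -30
  [12, -6, -46] -> [-46, -6, 12] -> [46, 6, -12] -> -12
  [-31, 7, 34, -13, 48, 44, 27] -> [-31, -13, 7, 27, 34, 44, 48] -> [31, 13, -7, -27, -34, -44, -48] -> -48
  [3, 7, -25, -47, 13, -39, 49] -> [-47, -39, -25, 3, 7, 13, 49] -> [47, 39, 25, -3, -7, -13, -49] -> -49
  [31, -2, 5, -9, -39, 40, 2] -> [-39, -9, -2, 2, 5, 31, 40] -> [39, 9, 2, -2, -5, -31, -40] -> -40
  [-45, -13, -42, 11, -16] -> [-45, -42, -16, -13, 11] -> [45, 42, 16, 13, -11] -> -11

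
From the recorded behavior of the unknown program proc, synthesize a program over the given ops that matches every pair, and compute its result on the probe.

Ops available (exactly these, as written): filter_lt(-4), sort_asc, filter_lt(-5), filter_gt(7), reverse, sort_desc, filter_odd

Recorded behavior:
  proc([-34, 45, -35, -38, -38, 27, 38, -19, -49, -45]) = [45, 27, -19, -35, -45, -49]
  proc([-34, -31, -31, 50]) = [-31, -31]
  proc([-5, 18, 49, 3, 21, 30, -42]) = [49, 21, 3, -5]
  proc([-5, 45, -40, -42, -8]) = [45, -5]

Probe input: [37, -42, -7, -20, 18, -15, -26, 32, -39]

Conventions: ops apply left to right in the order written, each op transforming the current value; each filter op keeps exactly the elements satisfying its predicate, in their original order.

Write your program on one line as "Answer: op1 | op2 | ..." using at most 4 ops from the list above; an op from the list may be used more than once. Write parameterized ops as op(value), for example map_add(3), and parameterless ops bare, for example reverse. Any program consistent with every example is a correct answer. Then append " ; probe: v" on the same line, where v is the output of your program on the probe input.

sort_asc | sort_desc | filter_odd ; probe: [37, -7, -15, -39]

Check, running the answer program on each example:
  [-34, 45, -35, -38, -38, 27, 38, -19, -49, -45] -> [-49, -45, -38, -38, -35, -34, -19, 27, 38, 45] -> [45, 38, 27, -19, -34, -35, -38, -38, -45, -49] -> [45, 27, -19, -35, -45, -49]
  [-34, -31, -31, 50] -> [-34, -31, -31, 50] -> [50, -31, -31, -34] -> [-31, -31]
  [-5, 18, 49, 3, 21, 30, -42] -> [-42, -5, 3, 18, 21, 30, 49] -> [49, 30, 21, 18, 3, -5, -42] -> [49, 21, 3, -5]
  [-5, 45, -40, -42, -8] -> [-42, -40, -8, -5, 45] -> [45, -5, -8, -40, -42] -> [45, -5]
  probe: [37, -42, -7, -20, 18, -15, -26, 32, -39] -> [-42, -39, -26, -20, -15, -7, 18, 32, 37] -> [37, 32, 18, -7, -15, -20, -26, -39, -42] -> [37, -7, -15, -39]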